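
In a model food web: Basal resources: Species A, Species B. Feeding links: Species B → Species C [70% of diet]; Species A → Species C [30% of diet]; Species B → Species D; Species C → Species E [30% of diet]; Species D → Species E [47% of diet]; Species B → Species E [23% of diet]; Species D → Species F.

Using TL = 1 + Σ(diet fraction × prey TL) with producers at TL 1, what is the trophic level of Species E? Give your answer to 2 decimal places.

Species C: 1 + (0.7×1 + 0.3×1) = 2
Species D: 1 + 1 = 2
Species E: 1 + (0.3×2 + 0.47×2 + 0.23×1) = 2.77
Species F: 1 + 2 = 3

2.77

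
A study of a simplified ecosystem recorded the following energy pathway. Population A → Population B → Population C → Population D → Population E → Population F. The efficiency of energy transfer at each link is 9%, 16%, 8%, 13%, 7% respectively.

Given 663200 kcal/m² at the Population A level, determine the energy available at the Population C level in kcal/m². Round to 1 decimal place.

Population B: 663200 × 0.09 = 59688 kcal/m²
Population C: 59688 × 0.16 = 9550.08 kcal/m²

9550.1 kcal/m²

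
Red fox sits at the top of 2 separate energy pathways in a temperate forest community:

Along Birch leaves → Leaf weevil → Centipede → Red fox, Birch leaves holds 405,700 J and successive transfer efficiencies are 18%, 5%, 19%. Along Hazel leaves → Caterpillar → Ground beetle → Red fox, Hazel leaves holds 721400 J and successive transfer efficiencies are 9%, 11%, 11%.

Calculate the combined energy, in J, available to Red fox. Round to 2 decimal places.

1479.35 J

Via Birch leaves: 405700 × 0.18 × 0.05 × 0.19 = 693.747 J
Via Hazel leaves: 721400 × 0.09 × 0.11 × 0.11 = 785.6046 J
Total at Red fox: 693.747 + 785.6046 = 1479.3516 J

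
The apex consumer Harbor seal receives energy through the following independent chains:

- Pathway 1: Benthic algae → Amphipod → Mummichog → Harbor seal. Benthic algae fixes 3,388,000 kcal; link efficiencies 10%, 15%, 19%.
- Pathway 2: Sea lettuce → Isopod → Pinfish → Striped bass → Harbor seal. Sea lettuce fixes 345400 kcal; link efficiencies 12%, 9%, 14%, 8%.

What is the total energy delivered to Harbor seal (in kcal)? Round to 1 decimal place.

9697.6 kcal

Pathway 1: 3388000 × 0.1 × 0.15 × 0.19 = 9655.8 kcal
Pathway 2: 345400 × 0.12 × 0.09 × 0.14 × 0.08 = 41.779584 kcal
Total at Harbor seal: 9655.8 + 41.779584 = 9697.579584 kcal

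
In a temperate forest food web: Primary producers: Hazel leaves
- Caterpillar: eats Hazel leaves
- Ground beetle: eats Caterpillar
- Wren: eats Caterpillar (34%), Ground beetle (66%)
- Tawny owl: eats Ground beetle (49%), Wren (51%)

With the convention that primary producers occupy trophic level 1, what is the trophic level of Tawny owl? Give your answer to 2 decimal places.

4.34

Caterpillar: 1 + 1 = 2
Ground beetle: 1 + 2 = 3
Wren: 1 + (0.34×2 + 0.66×3) = 3.66
Tawny owl: 1 + (0.49×3 + 0.51×3.66) = 4.3366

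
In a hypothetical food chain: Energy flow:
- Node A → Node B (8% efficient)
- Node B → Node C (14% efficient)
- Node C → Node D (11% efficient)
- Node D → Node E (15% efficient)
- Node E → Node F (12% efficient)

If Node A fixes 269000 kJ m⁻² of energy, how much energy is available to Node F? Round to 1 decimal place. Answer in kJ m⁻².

Node B: 269000 × 0.08 = 21520 kJ m⁻²
Node C: 21520 × 0.14 = 3012.8 kJ m⁻²
Node D: 3012.8 × 0.11 = 331.408 kJ m⁻²
Node E: 331.408 × 0.15 = 49.7112 kJ m⁻²
Node F: 49.7112 × 0.12 = 5.965344 kJ m⁻²

6.0 kJ m⁻²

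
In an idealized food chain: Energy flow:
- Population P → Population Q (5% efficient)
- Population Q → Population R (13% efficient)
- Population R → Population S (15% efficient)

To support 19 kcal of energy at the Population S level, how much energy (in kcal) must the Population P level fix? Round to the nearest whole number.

19487 kcal

Cumulative transfer efficiency: 0.05 × 0.13 × 0.15 = 0.000975
Population P energy = 19 / 0.000975 = 19487 kcal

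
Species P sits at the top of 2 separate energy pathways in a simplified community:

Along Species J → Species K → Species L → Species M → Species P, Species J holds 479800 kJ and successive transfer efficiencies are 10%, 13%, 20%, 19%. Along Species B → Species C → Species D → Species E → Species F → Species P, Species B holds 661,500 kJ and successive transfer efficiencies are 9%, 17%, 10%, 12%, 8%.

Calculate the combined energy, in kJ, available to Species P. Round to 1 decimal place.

Via Species J: 479800 × 0.1 × 0.13 × 0.2 × 0.19 = 237.0212 kJ
Via Species B: 661500 × 0.09 × 0.17 × 0.1 × 0.12 × 0.08 = 9.716112 kJ
Total at Species P: 237.0212 + 9.716112 = 246.737312 kJ

246.7 kJ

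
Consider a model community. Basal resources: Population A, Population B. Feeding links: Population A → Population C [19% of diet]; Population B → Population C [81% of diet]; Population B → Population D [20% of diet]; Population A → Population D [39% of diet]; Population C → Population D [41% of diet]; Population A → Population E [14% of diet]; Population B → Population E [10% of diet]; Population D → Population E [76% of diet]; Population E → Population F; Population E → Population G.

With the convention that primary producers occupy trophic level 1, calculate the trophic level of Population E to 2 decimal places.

Population C: 1 + (0.19×1 + 0.81×1) = 2
Population D: 1 + (0.2×1 + 0.39×1 + 0.41×2) = 2.41
Population E: 1 + (0.14×1 + 0.1×1 + 0.76×2.41) = 3.0716
Population F: 1 + 3.0716 = 4.0716
Population G: 1 + 3.0716 = 4.0716

3.07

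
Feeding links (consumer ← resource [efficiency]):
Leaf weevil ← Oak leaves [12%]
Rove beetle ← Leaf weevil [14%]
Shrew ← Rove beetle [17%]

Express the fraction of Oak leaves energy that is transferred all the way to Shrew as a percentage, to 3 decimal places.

0.286%

Product of link efficiencies: 0.12 × 0.14 × 0.17 = 0.002856
As a percentage: 0.002856 × 100 = 0.286%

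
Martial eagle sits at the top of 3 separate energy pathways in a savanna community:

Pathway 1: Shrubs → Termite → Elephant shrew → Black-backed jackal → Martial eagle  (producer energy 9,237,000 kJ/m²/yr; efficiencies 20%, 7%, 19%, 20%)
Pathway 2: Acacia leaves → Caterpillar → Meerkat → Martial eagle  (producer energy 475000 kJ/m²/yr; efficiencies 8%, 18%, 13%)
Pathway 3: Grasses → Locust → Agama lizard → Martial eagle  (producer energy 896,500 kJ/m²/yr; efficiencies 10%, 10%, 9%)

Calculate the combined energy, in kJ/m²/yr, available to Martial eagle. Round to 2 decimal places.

6610.13 kJ/m²/yr

Pathway 1: 9237000 × 0.2 × 0.07 × 0.19 × 0.2 = 4914.084 kJ/m²/yr
Pathway 2: 475000 × 0.08 × 0.18 × 0.13 = 889.2 kJ/m²/yr
Pathway 3: 896500 × 0.1 × 0.1 × 0.09 = 806.85 kJ/m²/yr
Total at Martial eagle: 4914.084 + 889.2 + 806.85 = 6610.134 kJ/m²/yr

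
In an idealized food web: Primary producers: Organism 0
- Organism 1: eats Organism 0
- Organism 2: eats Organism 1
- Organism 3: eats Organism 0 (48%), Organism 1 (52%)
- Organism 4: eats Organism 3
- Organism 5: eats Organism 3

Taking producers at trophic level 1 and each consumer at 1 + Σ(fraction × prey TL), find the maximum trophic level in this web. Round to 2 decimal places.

Organism 1: 1 + 1 = 2
Organism 2: 1 + 2 = 3
Organism 3: 1 + (0.48×1 + 0.52×2) = 2.52
Organism 4: 1 + 2.52 = 3.52
Organism 5: 1 + 2.52 = 3.52

3.52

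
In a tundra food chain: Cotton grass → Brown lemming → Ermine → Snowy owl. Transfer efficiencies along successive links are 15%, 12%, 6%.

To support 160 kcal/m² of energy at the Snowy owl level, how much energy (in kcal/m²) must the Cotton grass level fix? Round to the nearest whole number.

148148 kcal/m²

Cumulative transfer efficiency: 0.15 × 0.12 × 0.06 = 0.00108
Cotton grass energy = 160 / 0.00108 = 148148 kcal/m²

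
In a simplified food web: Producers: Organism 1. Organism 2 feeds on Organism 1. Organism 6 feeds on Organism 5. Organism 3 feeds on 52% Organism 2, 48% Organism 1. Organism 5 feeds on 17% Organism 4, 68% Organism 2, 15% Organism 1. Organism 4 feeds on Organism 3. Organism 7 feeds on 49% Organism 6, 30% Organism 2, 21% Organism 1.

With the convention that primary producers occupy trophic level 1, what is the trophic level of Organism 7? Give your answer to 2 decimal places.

3.82

Organism 2: 1 + 1 = 2
Organism 3: 1 + (0.52×2 + 0.48×1) = 2.52
Organism 4: 1 + 2.52 = 3.52
Organism 5: 1 + (0.17×3.52 + 0.68×2 + 0.15×1) = 3.1084
Organism 6: 1 + 3.1084 = 4.1084
Organism 7: 1 + (0.49×4.1084 + 0.3×2 + 0.21×1) = 3.823116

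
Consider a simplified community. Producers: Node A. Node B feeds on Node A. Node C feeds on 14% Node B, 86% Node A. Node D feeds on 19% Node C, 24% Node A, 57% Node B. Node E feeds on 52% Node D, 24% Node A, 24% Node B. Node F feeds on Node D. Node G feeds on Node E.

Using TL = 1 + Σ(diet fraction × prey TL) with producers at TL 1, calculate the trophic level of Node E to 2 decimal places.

3.17

Node B: 1 + 1 = 2
Node C: 1 + (0.14×2 + 0.86×1) = 2.14
Node D: 1 + (0.19×2.14 + 0.24×1 + 0.57×2) = 2.7866
Node E: 1 + (0.52×2.7866 + 0.24×1 + 0.24×2) = 3.169032
Node F: 1 + 2.7866 = 3.7866
Node G: 1 + 3.169032 = 4.169032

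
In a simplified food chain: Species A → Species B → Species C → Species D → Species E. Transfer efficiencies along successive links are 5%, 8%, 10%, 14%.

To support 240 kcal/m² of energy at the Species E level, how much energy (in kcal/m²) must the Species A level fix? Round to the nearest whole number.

4285714 kcal/m²

Cumulative transfer efficiency: 0.05 × 0.08 × 0.1 × 0.14 = 0.000056
Species A energy = 240 / 0.000056 = 4285714 kcal/m²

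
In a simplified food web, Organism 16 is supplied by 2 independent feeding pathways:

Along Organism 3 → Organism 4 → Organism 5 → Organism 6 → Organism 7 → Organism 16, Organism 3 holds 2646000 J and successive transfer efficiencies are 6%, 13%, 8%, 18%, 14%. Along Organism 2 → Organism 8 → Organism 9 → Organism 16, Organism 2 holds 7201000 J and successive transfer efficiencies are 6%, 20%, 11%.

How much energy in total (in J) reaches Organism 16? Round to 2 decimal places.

Via Organism 3: 2646000 × 0.06 × 0.13 × 0.08 × 0.18 × 0.14 = 41.6078208 J
Via Organism 2: 7201000 × 0.06 × 0.2 × 0.11 = 9505.32 J
Total at Organism 16: 41.6078208 + 9505.32 = 9546.9278208 J

9546.93 J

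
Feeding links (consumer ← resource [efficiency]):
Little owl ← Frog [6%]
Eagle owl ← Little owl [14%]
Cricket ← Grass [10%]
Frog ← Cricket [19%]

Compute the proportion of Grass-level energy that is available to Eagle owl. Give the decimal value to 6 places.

0.000160

Product of link efficiencies: 0.1 × 0.19 × 0.06 × 0.14 = 0.0001596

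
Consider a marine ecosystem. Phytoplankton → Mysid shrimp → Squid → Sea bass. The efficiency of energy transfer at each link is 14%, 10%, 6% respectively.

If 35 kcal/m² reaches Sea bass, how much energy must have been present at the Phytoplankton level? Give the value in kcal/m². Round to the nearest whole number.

41667 kcal/m²

Cumulative transfer efficiency: 0.14 × 0.1 × 0.06 = 0.00084
Phytoplankton energy = 35 / 0.00084 = 41667 kcal/m²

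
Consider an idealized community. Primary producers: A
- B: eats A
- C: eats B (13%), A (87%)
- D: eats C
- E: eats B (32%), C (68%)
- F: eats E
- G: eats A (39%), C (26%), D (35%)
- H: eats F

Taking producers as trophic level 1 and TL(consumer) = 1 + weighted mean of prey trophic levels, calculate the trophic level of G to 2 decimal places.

B: 1 + 1 = 2
C: 1 + (0.13×2 + 0.87×1) = 2.13
D: 1 + 2.13 = 3.13
E: 1 + (0.32×2 + 0.68×2.13) = 3.0884
F: 1 + 3.0884 = 4.0884
G: 1 + (0.39×1 + 0.26×2.13 + 0.35×3.13) = 3.0393
H: 1 + 4.0884 = 5.0884

3.04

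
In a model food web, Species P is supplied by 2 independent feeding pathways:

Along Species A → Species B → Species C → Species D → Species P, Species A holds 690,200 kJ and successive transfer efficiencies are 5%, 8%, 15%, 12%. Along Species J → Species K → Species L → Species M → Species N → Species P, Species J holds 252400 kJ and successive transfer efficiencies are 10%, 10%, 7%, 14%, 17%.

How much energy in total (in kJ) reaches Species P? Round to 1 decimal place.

Via Species A: 690200 × 0.05 × 0.08 × 0.15 × 0.12 = 49.6944 kJ
Via Species J: 252400 × 0.1 × 0.1 × 0.07 × 0.14 × 0.17 = 4.204984 kJ
Total at Species P: 49.6944 + 4.204984 = 53.899384 kJ

53.9 kJ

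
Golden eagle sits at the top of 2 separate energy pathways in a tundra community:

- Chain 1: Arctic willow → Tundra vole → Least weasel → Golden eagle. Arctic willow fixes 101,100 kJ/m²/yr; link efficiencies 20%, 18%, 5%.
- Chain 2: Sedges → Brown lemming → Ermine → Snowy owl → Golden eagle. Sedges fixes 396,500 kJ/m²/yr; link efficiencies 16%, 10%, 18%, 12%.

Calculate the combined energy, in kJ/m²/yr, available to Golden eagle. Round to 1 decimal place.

319.0 kJ/m²/yr

Chain 1: 101100 × 0.2 × 0.18 × 0.05 = 181.98 kJ/m²/yr
Chain 2: 396500 × 0.16 × 0.1 × 0.18 × 0.12 = 137.0304 kJ/m²/yr
Total at Golden eagle: 181.98 + 137.0304 = 319.0104 kJ/m²/yr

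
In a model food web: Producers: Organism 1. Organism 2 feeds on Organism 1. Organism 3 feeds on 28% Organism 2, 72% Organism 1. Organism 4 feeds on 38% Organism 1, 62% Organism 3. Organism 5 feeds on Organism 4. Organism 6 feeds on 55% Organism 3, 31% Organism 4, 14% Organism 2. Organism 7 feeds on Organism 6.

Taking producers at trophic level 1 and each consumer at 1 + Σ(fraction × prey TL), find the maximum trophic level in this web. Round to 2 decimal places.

Organism 2: 1 + 1 = 2
Organism 3: 1 + (0.28×2 + 0.72×1) = 2.28
Organism 4: 1 + (0.38×1 + 0.62×2.28) = 2.7936
Organism 5: 1 + 2.7936 = 3.7936
Organism 6: 1 + (0.55×2.28 + 0.31×2.7936 + 0.14×2) = 3.400016
Organism 7: 1 + 3.400016 = 4.400016

4.40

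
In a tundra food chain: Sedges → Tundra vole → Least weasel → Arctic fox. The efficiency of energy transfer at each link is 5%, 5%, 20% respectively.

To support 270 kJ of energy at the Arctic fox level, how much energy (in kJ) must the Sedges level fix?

Cumulative transfer efficiency: 0.05 × 0.05 × 0.2 = 0.0005
Sedges energy = 270 / 0.0005 = 540000 kJ

540000 kJ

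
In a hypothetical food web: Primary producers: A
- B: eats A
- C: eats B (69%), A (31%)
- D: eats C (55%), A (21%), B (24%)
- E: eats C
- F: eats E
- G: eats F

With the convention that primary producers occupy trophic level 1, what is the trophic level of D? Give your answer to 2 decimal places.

B: 1 + 1 = 2
C: 1 + (0.69×2 + 0.31×1) = 2.69
D: 1 + (0.55×2.69 + 0.21×1 + 0.24×2) = 3.1695
E: 1 + 2.69 = 3.69
F: 1 + 3.69 = 4.69
G: 1 + 4.69 = 5.69

3.17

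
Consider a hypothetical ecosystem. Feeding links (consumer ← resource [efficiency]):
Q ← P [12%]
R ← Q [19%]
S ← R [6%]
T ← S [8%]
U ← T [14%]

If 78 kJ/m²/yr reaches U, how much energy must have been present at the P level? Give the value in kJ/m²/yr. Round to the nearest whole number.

Cumulative transfer efficiency: 0.12 × 0.19 × 0.06 × 0.08 × 0.14 = 0.0000153216
P energy = 78 / 0.0000153216 = 5090852 kJ/m²/yr

5090852 kJ/m²/yr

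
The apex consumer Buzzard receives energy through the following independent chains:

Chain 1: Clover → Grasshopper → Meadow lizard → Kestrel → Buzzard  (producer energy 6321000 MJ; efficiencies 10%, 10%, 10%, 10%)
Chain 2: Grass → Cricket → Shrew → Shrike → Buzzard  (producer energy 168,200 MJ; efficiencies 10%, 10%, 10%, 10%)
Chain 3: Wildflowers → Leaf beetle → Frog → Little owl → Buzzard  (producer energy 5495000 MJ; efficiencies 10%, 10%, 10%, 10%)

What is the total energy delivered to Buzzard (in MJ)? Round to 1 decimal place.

1198.4 MJ

Chain 1: 6321000 × 0.1 × 0.1 × 0.1 × 0.1 = 632.1 MJ
Chain 2: 168200 × 0.1 × 0.1 × 0.1 × 0.1 = 16.82 MJ
Chain 3: 5495000 × 0.1 × 0.1 × 0.1 × 0.1 = 549.5 MJ
Total at Buzzard: 632.1 + 16.82 + 549.5 = 1198.42 MJ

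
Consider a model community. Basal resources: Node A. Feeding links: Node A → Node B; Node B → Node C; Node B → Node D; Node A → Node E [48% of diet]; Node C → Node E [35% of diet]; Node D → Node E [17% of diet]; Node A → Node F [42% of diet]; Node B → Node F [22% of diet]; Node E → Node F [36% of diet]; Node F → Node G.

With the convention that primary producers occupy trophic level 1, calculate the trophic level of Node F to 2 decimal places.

Node B: 1 + 1 = 2
Node C: 1 + 2 = 3
Node D: 1 + 2 = 3
Node E: 1 + (0.48×1 + 0.35×3 + 0.17×3) = 3.04
Node F: 1 + (0.42×1 + 0.22×2 + 0.36×3.04) = 2.9544
Node G: 1 + 2.9544 = 3.9544

2.95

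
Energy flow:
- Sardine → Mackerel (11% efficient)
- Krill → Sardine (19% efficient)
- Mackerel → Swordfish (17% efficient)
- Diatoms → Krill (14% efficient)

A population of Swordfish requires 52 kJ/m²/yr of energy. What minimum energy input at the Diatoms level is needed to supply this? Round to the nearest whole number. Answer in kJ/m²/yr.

104539 kJ/m²/yr

Cumulative transfer efficiency: 0.14 × 0.19 × 0.11 × 0.17 = 0.00049742
Diatoms energy = 52 / 0.00049742 = 104539 kJ/m²/yr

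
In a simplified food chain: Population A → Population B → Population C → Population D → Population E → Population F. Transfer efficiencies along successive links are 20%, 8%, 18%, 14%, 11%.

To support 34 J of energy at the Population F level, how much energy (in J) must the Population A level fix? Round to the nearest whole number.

766595 J

Cumulative transfer efficiency: 0.2 × 0.08 × 0.18 × 0.14 × 0.11 = 0.000044352
Population A energy = 34 / 0.000044352 = 766595 J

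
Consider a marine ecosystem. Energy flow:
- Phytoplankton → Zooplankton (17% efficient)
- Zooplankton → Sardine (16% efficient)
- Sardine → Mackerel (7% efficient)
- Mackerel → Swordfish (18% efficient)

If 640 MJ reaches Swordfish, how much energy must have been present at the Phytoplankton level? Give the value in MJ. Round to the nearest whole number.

1867414 MJ

Cumulative transfer efficiency: 0.17 × 0.16 × 0.07 × 0.18 = 0.00034272
Phytoplankton energy = 640 / 0.00034272 = 1867414 MJ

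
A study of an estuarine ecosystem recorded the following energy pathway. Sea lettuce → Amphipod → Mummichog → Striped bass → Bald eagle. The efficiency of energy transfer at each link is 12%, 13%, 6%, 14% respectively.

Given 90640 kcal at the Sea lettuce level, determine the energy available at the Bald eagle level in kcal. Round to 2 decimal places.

Amphipod: 90640 × 0.12 = 10876.8 kcal
Mummichog: 10876.8 × 0.13 = 1413.984 kcal
Striped bass: 1413.984 × 0.06 = 84.83904 kcal
Bald eagle: 84.83904 × 0.14 = 11.8774656 kcal

11.88 kcal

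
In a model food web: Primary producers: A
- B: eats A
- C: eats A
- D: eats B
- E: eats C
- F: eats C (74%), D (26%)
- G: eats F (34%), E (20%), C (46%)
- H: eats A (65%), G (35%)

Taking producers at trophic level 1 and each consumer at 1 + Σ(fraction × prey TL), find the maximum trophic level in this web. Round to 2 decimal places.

B: 1 + 1 = 2
C: 1 + 1 = 2
D: 1 + 2 = 3
E: 1 + 2 = 3
F: 1 + (0.74×2 + 0.26×3) = 3.26
G: 1 + (0.34×3.26 + 0.2×3 + 0.46×2) = 3.6284
H: 1 + (0.65×1 + 0.35×3.6284) = 2.91994

3.63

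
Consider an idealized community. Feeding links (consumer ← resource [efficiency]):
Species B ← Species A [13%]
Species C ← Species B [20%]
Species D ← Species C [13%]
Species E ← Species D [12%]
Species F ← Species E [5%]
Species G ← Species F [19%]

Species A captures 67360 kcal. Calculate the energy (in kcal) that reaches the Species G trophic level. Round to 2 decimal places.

Species B: 67360 × 0.13 = 8756.8 kcal
Species C: 8756.8 × 0.2 = 1751.36 kcal
Species D: 1751.36 × 0.13 = 227.6768 kcal
Species E: 227.6768 × 0.12 = 27.321216 kcal
Species F: 27.321216 × 0.05 = 1.3660608 kcal
Species G: 1.3660608 × 0.19 = 0.259551552 kcal

0.26 kcal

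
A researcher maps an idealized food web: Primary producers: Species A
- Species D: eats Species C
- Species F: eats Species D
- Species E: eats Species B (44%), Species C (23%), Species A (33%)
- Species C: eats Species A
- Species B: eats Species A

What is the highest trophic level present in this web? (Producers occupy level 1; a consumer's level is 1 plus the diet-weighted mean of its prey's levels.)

Species B: 1 + 1 = 2
Species C: 1 + 1 = 2
Species D: 1 + 2 = 3
Species E: 1 + (0.44×2 + 0.23×2 + 0.33×1) = 2.67
Species F: 1 + 3 = 4

4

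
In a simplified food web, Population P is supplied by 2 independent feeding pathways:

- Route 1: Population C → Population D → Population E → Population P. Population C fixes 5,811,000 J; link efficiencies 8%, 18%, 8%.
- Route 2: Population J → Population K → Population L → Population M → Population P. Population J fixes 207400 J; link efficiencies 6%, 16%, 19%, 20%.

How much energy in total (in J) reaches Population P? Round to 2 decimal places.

6769.93 J

Route 1: 5811000 × 0.08 × 0.18 × 0.08 = 6694.272 J
Route 2: 207400 × 0.06 × 0.16 × 0.19 × 0.2 = 75.65952 J
Total at Population P: 6694.272 + 75.65952 = 6769.93152 J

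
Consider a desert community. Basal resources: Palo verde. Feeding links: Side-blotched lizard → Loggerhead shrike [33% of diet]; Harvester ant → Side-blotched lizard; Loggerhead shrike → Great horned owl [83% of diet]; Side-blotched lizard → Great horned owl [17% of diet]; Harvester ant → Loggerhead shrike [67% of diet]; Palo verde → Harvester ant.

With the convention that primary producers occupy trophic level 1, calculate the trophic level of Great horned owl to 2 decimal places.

4.27

Harvester ant: 1 + 1 = 2
Side-blotched lizard: 1 + 2 = 3
Loggerhead shrike: 1 + (0.67×2 + 0.33×3) = 3.33
Great horned owl: 1 + (0.17×3 + 0.83×3.33) = 4.2739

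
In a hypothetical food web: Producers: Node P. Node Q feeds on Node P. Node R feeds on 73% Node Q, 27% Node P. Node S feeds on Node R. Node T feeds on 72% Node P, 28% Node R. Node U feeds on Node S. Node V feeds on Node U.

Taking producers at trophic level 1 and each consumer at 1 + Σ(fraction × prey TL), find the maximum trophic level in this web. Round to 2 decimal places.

Node Q: 1 + 1 = 2
Node R: 1 + (0.73×2 + 0.27×1) = 2.73
Node S: 1 + 2.73 = 3.73
Node T: 1 + (0.72×1 + 0.28×2.73) = 2.4844
Node U: 1 + 3.73 = 4.73
Node V: 1 + 4.73 = 5.73

5.73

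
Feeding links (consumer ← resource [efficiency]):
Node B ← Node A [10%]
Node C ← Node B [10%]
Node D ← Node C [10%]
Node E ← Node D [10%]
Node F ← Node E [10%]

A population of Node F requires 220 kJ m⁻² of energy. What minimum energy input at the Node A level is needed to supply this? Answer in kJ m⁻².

Cumulative transfer efficiency: 0.1 × 0.1 × 0.1 × 0.1 × 0.1 = 0.00001
Node A energy = 220 / 0.00001 = 22000000 kJ m⁻²

22000000 kJ m⁻²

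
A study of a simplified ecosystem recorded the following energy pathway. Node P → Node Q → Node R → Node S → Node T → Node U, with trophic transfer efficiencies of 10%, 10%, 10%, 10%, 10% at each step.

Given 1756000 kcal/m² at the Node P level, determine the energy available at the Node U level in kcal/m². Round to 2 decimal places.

Node Q: 1756000 × 0.1 = 175600 kcal/m²
Node R: 175600 × 0.1 = 17560 kcal/m²
Node S: 17560 × 0.1 = 1756 kcal/m²
Node T: 1756 × 0.1 = 175.6 kcal/m²
Node U: 175.6 × 0.1 = 17.56 kcal/m²

17.56 kcal/m²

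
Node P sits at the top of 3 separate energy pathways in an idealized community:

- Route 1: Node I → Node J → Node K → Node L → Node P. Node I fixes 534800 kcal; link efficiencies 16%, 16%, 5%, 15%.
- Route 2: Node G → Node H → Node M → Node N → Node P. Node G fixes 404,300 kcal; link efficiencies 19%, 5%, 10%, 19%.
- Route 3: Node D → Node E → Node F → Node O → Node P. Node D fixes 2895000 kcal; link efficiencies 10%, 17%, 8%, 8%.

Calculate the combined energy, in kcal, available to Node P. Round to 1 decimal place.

490.6 kcal

Route 1: 534800 × 0.16 × 0.16 × 0.05 × 0.15 = 102.6816 kcal
Route 2: 404300 × 0.19 × 0.05 × 0.1 × 0.19 = 72.97615 kcal
Route 3: 2895000 × 0.1 × 0.17 × 0.08 × 0.08 = 314.976 kcal
Total at Node P: 102.6816 + 72.97615 + 314.976 = 490.63375 kcal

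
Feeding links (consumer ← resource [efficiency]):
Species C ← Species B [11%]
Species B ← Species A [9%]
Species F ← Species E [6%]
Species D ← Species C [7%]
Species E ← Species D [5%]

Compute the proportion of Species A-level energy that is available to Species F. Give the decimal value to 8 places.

Product of link efficiencies: 0.09 × 0.11 × 0.07 × 0.05 × 0.06 = 0.000002079

0.00000208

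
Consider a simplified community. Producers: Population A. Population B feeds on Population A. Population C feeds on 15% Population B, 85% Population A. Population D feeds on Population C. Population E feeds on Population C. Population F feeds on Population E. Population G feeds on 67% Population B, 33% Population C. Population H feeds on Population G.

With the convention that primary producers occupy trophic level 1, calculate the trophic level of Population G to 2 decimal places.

3.05

Population B: 1 + 1 = 2
Population C: 1 + (0.15×2 + 0.85×1) = 2.15
Population D: 1 + 2.15 = 3.15
Population E: 1 + 2.15 = 3.15
Population F: 1 + 3.15 = 4.15
Population G: 1 + (0.67×2 + 0.33×2.15) = 3.0495
Population H: 1 + 3.0495 = 4.0495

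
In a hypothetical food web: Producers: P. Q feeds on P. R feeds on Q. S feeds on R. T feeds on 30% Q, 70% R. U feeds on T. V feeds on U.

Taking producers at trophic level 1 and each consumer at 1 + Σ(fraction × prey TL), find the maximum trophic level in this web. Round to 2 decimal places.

Q: 1 + 1 = 2
R: 1 + 2 = 3
S: 1 + 3 = 4
T: 1 + (0.3×2 + 0.7×3) = 3.7
U: 1 + 3.7 = 4.7
V: 1 + 4.7 = 5.7

5.70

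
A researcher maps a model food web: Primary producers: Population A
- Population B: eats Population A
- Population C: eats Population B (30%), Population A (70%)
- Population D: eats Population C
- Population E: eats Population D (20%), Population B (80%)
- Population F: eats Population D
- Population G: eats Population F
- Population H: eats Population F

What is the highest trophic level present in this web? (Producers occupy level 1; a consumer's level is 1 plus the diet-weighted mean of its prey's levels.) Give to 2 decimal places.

Population B: 1 + 1 = 2
Population C: 1 + (0.3×2 + 0.7×1) = 2.3
Population D: 1 + 2.3 = 3.3
Population E: 1 + (0.2×3.3 + 0.8×2) = 3.26
Population F: 1 + 3.3 = 4.3
Population G: 1 + 4.3 = 5.3
Population H: 1 + 4.3 = 5.3

5.30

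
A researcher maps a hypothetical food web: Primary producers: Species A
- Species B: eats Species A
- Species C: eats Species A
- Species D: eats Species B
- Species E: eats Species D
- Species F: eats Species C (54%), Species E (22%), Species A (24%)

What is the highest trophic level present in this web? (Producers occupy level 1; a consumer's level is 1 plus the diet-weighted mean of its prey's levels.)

4

Species B: 1 + 1 = 2
Species C: 1 + 1 = 2
Species D: 1 + 2 = 3
Species E: 1 + 3 = 4
Species F: 1 + (0.54×2 + 0.22×4 + 0.24×1) = 3.2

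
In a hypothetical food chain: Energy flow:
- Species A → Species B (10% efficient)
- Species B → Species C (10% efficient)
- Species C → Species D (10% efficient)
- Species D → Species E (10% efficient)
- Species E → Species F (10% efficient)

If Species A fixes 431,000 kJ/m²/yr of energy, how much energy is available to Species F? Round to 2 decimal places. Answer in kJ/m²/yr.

Species B: 431000 × 0.1 = 43100 kJ/m²/yr
Species C: 43100 × 0.1 = 4310 kJ/m²/yr
Species D: 4310 × 0.1 = 431 kJ/m²/yr
Species E: 431 × 0.1 = 43.1 kJ/m²/yr
Species F: 43.1 × 0.1 = 4.31 kJ/m²/yr

4.31 kJ/m²/yr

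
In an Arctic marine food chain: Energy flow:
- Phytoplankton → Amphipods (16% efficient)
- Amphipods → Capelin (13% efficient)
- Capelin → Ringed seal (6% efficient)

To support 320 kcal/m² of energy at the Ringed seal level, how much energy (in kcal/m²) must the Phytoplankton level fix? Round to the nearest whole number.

Cumulative transfer efficiency: 0.16 × 0.13 × 0.06 = 0.001248
Phytoplankton energy = 320 / 0.001248 = 256410 kcal/m²

256410 kcal/m²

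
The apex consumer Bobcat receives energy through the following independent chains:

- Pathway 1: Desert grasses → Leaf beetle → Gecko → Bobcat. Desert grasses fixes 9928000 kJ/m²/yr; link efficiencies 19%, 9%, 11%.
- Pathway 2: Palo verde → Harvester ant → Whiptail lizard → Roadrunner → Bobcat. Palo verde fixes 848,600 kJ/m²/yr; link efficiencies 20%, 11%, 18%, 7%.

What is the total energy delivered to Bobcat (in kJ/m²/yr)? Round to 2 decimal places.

18909.80 kJ/m²/yr

Pathway 1: 9928000 × 0.19 × 0.09 × 0.11 = 18674.568 kJ/m²/yr
Pathway 2: 848600 × 0.2 × 0.11 × 0.18 × 0.07 = 235.23192 kJ/m²/yr
Total at Bobcat: 18674.568 + 235.23192 = 18909.79992 kJ/m²/yr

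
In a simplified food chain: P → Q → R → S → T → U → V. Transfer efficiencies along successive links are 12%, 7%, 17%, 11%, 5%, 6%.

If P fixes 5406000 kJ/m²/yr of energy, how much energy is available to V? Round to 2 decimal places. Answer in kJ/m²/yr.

Q: 5406000 × 0.12 = 648720 kJ/m²/yr
R: 648720 × 0.07 = 45410.4 kJ/m²/yr
S: 45410.4 × 0.17 = 7719.768 kJ/m²/yr
T: 7719.768 × 0.11 = 849.17448 kJ/m²/yr
U: 849.17448 × 0.05 = 42.458724 kJ/m²/yr
V: 42.458724 × 0.06 = 2.54752344 kJ/m²/yr

2.55 kJ/m²/yr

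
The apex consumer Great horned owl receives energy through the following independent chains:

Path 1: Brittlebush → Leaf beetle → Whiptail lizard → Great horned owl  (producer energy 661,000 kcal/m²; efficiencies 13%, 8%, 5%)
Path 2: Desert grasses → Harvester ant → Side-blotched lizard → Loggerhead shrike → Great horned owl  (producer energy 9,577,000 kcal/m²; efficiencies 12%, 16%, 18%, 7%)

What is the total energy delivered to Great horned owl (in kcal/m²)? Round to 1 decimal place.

2660.6 kcal/m²

Path 1: 661000 × 0.13 × 0.08 × 0.05 = 343.72 kcal/m²
Path 2: 9577000 × 0.12 × 0.16 × 0.18 × 0.07 = 2316.86784 kcal/m²
Total at Great horned owl: 343.72 + 2316.86784 = 2660.58784 kcal/m²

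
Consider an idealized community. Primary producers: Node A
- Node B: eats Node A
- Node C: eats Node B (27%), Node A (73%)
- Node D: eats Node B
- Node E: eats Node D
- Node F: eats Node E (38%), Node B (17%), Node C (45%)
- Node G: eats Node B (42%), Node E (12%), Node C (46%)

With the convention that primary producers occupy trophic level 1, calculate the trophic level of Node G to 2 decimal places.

3.36

Node B: 1 + 1 = 2
Node C: 1 + (0.27×2 + 0.73×1) = 2.27
Node D: 1 + 2 = 3
Node E: 1 + 3 = 4
Node F: 1 + (0.38×4 + 0.17×2 + 0.45×2.27) = 3.8815
Node G: 1 + (0.42×2 + 0.12×4 + 0.46×2.27) = 3.3642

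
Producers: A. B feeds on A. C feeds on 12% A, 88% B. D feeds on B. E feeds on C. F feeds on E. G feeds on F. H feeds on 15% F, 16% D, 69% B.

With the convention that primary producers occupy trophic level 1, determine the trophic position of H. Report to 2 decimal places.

B: 1 + 1 = 2
C: 1 + (0.12×1 + 0.88×2) = 2.88
D: 1 + 2 = 3
E: 1 + 2.88 = 3.88
F: 1 + 3.88 = 4.88
G: 1 + 4.88 = 5.88
H: 1 + (0.15×4.88 + 0.16×3 + 0.69×2) = 3.592

3.59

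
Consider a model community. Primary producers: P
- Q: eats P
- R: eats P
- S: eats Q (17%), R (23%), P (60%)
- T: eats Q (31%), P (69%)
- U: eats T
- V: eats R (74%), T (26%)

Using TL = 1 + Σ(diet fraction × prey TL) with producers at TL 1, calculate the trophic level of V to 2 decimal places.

3.08

Q: 1 + 1 = 2
R: 1 + 1 = 2
S: 1 + (0.17×2 + 0.23×2 + 0.6×1) = 2.4
T: 1 + (0.31×2 + 0.69×1) = 2.31
U: 1 + 2.31 = 3.31
V: 1 + (0.74×2 + 0.26×2.31) = 3.0806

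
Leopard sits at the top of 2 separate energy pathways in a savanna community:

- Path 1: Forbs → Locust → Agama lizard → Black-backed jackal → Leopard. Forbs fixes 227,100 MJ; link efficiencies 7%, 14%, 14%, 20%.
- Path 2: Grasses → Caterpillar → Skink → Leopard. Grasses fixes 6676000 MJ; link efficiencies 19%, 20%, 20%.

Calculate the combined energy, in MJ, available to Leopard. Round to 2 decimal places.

50799.92 MJ

Path 1: 227100 × 0.07 × 0.14 × 0.14 × 0.2 = 62.31624 MJ
Path 2: 6676000 × 0.19 × 0.2 × 0.2 = 50737.6 MJ
Total at Leopard: 62.31624 + 50737.6 = 50799.91624 MJ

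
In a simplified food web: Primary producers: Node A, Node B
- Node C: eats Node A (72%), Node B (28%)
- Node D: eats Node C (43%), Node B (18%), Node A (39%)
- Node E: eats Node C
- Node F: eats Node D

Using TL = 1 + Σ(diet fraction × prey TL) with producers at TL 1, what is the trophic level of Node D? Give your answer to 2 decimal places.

Node C: 1 + (0.72×1 + 0.28×1) = 2
Node D: 1 + (0.43×2 + 0.18×1 + 0.39×1) = 2.43
Node E: 1 + 2 = 3
Node F: 1 + 2.43 = 3.43

2.43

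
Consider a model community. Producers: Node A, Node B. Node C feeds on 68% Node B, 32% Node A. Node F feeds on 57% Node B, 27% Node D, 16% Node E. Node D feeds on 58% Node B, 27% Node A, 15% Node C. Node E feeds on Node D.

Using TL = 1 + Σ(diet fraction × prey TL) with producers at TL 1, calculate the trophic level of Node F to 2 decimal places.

Node C: 1 + (0.68×1 + 0.32×1) = 2
Node D: 1 + (0.58×1 + 0.27×1 + 0.15×2) = 2.15
Node E: 1 + 2.15 = 3.15
Node F: 1 + (0.57×1 + 0.27×2.15 + 0.16×3.15) = 2.6545

2.65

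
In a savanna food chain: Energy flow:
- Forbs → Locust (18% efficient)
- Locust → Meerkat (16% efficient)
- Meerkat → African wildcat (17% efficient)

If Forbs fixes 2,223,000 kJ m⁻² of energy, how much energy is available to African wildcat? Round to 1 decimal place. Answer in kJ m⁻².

Locust: 2223000 × 0.18 = 400140 kJ m⁻²
Meerkat: 400140 × 0.16 = 64022.4 kJ m⁻²
African wildcat: 64022.4 × 0.17 = 10883.808 kJ m⁻²

10883.8 kJ m⁻²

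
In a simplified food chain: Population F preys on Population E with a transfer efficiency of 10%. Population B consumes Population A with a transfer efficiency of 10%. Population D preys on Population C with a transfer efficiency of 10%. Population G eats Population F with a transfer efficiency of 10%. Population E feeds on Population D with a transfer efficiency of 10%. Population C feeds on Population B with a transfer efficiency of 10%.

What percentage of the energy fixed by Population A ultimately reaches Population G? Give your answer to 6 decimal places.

Product of link efficiencies: 0.1 × 0.1 × 0.1 × 0.1 × 0.1 × 0.1 = 0.000001
As a percentage: 0.000001 × 100 = 0.000100%

0.000100%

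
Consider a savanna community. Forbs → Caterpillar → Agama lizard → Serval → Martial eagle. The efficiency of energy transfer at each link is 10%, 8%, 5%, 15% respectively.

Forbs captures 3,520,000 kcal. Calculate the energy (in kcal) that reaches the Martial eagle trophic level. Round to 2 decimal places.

Caterpillar: 3520000 × 0.1 = 352000 kcal
Agama lizard: 352000 × 0.08 = 28160 kcal
Serval: 28160 × 0.05 = 1408 kcal
Martial eagle: 1408 × 0.15 = 211.2 kcal

211.20 kcal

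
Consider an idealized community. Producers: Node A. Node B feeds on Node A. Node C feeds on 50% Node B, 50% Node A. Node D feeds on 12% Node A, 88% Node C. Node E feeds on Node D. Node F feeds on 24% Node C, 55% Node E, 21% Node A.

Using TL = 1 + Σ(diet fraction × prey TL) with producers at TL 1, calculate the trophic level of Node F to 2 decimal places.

4.19

Node B: 1 + 1 = 2
Node C: 1 + (0.5×2 + 0.5×1) = 2.5
Node D: 1 + (0.12×1 + 0.88×2.5) = 3.32
Node E: 1 + 3.32 = 4.32
Node F: 1 + (0.24×2.5 + 0.55×4.32 + 0.21×1) = 4.186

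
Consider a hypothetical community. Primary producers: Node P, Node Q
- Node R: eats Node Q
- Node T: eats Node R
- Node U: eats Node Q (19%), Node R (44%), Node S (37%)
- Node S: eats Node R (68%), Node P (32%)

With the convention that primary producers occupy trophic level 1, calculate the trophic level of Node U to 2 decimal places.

3.06

Node R: 1 + 1 = 2
Node S: 1 + (0.68×2 + 0.32×1) = 2.68
Node T: 1 + 2 = 3
Node U: 1 + (0.19×1 + 0.44×2 + 0.37×2.68) = 3.0616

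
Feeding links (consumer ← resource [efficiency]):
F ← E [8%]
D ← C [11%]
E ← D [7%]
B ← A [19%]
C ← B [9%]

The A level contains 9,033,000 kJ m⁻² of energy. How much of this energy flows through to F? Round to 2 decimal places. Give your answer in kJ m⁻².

B: 9033000 × 0.19 = 1716270 kJ m⁻²
C: 1716270 × 0.09 = 154464.3 kJ m⁻²
D: 154464.3 × 0.11 = 16991.073 kJ m⁻²
E: 16991.073 × 0.07 = 1189.37511 kJ m⁻²
F: 1189.37511 × 0.08 = 95.1500088 kJ m⁻²

95.15 kJ m⁻²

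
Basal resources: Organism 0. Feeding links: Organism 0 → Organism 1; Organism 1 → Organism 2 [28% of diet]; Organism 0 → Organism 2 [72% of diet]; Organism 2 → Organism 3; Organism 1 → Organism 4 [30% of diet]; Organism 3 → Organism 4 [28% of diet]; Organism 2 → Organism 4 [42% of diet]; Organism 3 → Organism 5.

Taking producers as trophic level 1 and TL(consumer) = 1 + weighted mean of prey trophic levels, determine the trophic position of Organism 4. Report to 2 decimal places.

Organism 1: 1 + 1 = 2
Organism 2: 1 + (0.28×2 + 0.72×1) = 2.28
Organism 3: 1 + 2.28 = 3.28
Organism 4: 1 + (0.3×2 + 0.28×3.28 + 0.42×2.28) = 3.476
Organism 5: 1 + 3.28 = 4.28

3.48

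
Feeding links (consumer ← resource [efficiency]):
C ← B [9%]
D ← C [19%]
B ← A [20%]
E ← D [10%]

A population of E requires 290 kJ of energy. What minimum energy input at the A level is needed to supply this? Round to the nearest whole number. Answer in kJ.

Cumulative transfer efficiency: 0.2 × 0.09 × 0.19 × 0.1 = 0.000342
A energy = 290 / 0.000342 = 847953 kJ

847953 kJ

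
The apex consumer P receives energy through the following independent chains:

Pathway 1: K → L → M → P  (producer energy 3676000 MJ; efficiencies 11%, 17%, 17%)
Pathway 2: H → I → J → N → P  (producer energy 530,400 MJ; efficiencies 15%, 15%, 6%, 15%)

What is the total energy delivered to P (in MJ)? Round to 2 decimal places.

11793.41 MJ

Pathway 1: 3676000 × 0.11 × 0.17 × 0.17 = 11686.004 MJ
Pathway 2: 530400 × 0.15 × 0.15 × 0.06 × 0.15 = 107.406 MJ
Total at P: 11686.004 + 107.406 = 11793.41 MJ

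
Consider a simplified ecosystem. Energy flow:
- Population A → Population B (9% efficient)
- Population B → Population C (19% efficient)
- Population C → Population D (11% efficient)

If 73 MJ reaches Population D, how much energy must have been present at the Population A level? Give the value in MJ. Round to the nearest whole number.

38809 MJ

Cumulative transfer efficiency: 0.09 × 0.19 × 0.11 = 0.001881
Population A energy = 73 / 0.001881 = 38809 MJ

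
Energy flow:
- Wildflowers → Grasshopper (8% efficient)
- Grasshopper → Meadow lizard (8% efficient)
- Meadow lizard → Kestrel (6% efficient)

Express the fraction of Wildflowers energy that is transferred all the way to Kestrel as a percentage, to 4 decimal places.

Product of link efficiencies: 0.08 × 0.08 × 0.06 = 0.000384
As a percentage: 0.000384 × 100 = 0.0384%

0.0384%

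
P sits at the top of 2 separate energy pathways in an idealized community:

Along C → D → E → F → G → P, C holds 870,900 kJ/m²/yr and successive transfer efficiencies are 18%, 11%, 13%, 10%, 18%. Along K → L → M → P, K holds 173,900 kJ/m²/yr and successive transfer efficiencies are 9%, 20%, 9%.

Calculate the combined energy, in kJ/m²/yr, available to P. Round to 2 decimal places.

Via C: 870900 × 0.18 × 0.11 × 0.13 × 0.1 × 0.18 = 40.3505388 kJ/m²/yr
Via K: 173900 × 0.09 × 0.2 × 0.09 = 281.718 kJ/m²/yr
Total at P: 40.3505388 + 281.718 = 322.0685388 kJ/m²/yr

322.07 kJ/m²/yr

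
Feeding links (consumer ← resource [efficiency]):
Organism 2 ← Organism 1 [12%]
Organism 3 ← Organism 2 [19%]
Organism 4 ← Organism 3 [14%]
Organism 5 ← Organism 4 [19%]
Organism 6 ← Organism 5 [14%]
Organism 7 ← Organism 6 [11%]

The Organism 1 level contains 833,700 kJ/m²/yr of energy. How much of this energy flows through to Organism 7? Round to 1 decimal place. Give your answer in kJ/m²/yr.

7.8 kJ/m²/yr

Organism 2: 833700 × 0.12 = 100044 kJ/m²/yr
Organism 3: 100044 × 0.19 = 19008.36 kJ/m²/yr
Organism 4: 19008.36 × 0.14 = 2661.1704 kJ/m²/yr
Organism 5: 2661.1704 × 0.19 = 505.622376 kJ/m²/yr
Organism 6: 505.622376 × 0.14 = 70.78713264 kJ/m²/yr
Organism 7: 70.78713264 × 0.11 = 7.7865845904 kJ/m²/yr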